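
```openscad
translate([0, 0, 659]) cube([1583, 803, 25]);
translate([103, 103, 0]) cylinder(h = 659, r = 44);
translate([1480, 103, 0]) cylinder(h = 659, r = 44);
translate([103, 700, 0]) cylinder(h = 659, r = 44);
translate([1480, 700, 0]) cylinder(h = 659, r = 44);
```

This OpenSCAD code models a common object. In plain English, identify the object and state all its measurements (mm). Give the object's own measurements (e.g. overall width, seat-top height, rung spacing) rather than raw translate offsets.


A table: top 1583 mm (x) × 803 mm (y), 25 mm thick, upper face at z = 684 mm, on four round legs of 88 mm diameter, each leg's bounding box inset 59 mm from the nearest pair of top edges from z = 0 to the bottom of the top.


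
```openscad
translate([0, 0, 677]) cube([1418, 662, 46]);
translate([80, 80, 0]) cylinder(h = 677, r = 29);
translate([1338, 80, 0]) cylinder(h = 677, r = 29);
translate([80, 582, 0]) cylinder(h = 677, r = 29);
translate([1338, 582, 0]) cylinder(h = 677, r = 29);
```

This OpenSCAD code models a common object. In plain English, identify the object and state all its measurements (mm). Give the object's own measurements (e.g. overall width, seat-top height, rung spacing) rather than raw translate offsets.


A rectangular dining table. The top is 1418×662×46 mm with its upper surface at z = 723 mm. It stands on four round legs of 58 mm diameter, each leg's bounding box inset 51 mm from the nearest pair of top edges, running from the floor to the underside of the top.


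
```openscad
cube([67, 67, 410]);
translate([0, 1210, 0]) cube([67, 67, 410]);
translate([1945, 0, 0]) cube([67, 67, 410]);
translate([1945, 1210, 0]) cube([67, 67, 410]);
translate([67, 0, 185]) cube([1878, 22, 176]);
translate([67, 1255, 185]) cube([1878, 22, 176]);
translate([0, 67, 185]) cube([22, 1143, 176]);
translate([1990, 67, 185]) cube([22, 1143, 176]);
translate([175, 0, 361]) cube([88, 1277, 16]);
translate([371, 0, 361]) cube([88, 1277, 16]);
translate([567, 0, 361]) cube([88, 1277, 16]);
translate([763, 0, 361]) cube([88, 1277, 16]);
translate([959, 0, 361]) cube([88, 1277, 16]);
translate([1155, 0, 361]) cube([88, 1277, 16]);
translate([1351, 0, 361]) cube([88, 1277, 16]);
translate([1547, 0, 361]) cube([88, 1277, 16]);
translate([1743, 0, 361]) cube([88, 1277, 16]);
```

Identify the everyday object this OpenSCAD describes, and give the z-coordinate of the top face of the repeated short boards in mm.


A bed frame. The slat-top height is 377 mm.

Four posts, four rails, and a row of slats — a bed frame. Slats sit on the rails at z = 185 + 176 = 361; with slat thickness 16, the top is 377 mm.


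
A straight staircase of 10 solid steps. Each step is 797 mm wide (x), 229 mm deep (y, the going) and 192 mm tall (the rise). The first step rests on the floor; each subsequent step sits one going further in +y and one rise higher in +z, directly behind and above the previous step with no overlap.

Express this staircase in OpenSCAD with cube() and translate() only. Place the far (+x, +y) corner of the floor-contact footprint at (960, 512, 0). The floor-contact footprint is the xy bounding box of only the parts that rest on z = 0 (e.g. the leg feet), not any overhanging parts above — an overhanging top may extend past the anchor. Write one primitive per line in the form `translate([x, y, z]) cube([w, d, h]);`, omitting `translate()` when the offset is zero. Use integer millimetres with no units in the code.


translate([163, 283, 0]) cube([797, 229, 192]);
translate([163, 512, 192]) cube([797, 229, 192]);
translate([163, 741, 384]) cube([797, 229, 192]);
translate([163, 970, 576]) cube([797, 229, 192]);
translate([163, 1199, 768]) cube([797, 229, 192]);
translate([163, 1428, 960]) cube([797, 229, 192]);
translate([163, 1657, 1152]) cube([797, 229, 192]);
translate([163, 1886, 1344]) cube([797, 229, 192]);
translate([163, 2115, 1536]) cube([797, 229, 192]);
translate([163, 2344, 1728]) cube([797, 229, 192]);


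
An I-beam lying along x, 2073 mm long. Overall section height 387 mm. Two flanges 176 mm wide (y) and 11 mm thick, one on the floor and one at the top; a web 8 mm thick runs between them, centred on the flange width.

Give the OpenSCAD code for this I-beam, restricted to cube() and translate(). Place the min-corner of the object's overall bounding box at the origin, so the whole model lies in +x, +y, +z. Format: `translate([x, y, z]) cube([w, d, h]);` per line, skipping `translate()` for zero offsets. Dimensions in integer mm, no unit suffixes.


cube([2073, 176, 11]);
translate([0, 84, 11]) cube([2073, 8, 365]);
translate([0, 0, 376]) cube([2073, 176, 11]);


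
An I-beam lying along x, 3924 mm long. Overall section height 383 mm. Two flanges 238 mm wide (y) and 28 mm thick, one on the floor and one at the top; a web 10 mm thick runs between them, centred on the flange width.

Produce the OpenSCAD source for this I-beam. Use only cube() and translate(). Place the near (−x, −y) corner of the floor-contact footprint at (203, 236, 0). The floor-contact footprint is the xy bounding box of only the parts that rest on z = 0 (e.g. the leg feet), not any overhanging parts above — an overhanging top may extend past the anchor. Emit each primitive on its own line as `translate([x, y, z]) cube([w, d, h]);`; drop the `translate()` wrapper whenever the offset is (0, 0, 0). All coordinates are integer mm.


translate([203, 236, 0]) cube([3924, 238, 28]);
translate([203, 350, 28]) cube([3924, 10, 327]);
translate([203, 236, 355]) cube([3924, 238, 28]);


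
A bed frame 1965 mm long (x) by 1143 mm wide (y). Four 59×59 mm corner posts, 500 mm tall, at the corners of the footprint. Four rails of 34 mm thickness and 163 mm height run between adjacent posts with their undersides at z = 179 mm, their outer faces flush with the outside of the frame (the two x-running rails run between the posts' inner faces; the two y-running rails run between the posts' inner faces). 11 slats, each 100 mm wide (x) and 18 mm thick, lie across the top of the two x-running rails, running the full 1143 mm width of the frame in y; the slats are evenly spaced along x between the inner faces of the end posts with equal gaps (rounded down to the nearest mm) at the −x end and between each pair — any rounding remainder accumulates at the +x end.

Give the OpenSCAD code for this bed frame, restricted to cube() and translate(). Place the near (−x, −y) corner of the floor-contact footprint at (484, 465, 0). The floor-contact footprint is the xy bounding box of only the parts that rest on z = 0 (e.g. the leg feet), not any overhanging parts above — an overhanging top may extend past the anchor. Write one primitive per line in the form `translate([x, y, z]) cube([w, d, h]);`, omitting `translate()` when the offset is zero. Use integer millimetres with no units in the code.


translate([484, 465, 0]) cube([59, 59, 500]);
translate([484, 1549, 0]) cube([59, 59, 500]);
translate([2390, 465, 0]) cube([59, 59, 500]);
translate([2390, 1549, 0]) cube([59, 59, 500]);
translate([543, 465, 179]) cube([1847, 34, 163]);
translate([543, 1574, 179]) cube([1847, 34, 163]);
translate([484, 524, 179]) cube([34, 1025, 163]);
translate([2415, 524, 179]) cube([34, 1025, 163]);
translate([605, 465, 342]) cube([100, 1143, 18]);
translate([767, 465, 342]) cube([100, 1143, 18]);
translate([929, 465, 342]) cube([100, 1143, 18]);
translate([1091, 465, 342]) cube([100, 1143, 18]);
translate([1253, 465, 342]) cube([100, 1143, 18]);
translate([1415, 465, 342]) cube([100, 1143, 18]);
translate([1577, 465, 342]) cube([100, 1143, 18]);
translate([1739, 465, 342]) cube([100, 1143, 18]);
translate([1901, 465, 342]) cube([100, 1143, 18]);
translate([2063, 465, 342]) cube([100, 1143, 18]);
translate([2225, 465, 342]) cube([100, 1143, 18]);


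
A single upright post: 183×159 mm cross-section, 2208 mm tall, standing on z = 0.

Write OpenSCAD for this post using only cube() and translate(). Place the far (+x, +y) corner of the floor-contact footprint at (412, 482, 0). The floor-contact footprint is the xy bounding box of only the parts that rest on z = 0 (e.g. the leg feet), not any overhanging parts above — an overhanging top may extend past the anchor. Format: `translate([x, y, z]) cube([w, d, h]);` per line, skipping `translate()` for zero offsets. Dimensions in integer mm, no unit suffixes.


translate([229, 323, 0]) cube([183, 159, 2208]);


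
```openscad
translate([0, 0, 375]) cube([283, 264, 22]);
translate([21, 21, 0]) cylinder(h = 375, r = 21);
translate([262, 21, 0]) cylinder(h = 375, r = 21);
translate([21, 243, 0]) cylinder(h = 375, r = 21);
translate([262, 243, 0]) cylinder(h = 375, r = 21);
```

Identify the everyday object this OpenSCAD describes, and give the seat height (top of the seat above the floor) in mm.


A stool. The seat height is 397 mm.

A 283×264×22 slab at z = 375 on four corner cylinders — a stool. The seat top is 375 + 22 = 397 mm.


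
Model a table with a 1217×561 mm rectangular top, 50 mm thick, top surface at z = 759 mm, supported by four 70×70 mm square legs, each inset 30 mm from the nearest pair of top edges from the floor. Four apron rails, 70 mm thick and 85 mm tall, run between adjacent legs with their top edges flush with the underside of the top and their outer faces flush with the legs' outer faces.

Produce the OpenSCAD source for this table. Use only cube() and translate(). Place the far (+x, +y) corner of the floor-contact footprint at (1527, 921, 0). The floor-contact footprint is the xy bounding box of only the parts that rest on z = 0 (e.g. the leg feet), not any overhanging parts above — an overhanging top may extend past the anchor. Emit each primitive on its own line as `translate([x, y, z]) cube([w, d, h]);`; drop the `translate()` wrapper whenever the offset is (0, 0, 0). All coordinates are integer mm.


translate([340, 390, 709]) cube([1217, 561, 50]);
translate([370, 420, 0]) cube([70, 70, 709]);
translate([1457, 420, 0]) cube([70, 70, 709]);
translate([370, 851, 0]) cube([70, 70, 709]);
translate([1457, 851, 0]) cube([70, 70, 709]);
translate([440, 420, 624]) cube([1017, 70, 85]);
translate([440, 851, 624]) cube([1017, 70, 85]);
translate([370, 490, 624]) cube([70, 361, 85]);
translate([1457, 490, 624]) cube([70, 361, 85]);


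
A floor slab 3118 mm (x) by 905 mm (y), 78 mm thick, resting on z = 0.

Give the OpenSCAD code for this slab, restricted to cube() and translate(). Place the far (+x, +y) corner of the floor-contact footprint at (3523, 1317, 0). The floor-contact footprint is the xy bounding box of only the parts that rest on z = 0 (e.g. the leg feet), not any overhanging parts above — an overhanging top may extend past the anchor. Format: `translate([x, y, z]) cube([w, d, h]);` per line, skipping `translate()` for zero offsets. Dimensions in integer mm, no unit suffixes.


translate([405, 412, 0]) cube([3118, 905, 78]);


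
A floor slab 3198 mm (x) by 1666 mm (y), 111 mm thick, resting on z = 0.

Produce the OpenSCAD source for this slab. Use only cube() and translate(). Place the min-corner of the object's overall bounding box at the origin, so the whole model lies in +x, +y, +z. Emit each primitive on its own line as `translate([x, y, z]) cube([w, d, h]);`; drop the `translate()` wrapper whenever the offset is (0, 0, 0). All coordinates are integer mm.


cube([3198, 1666, 111]);


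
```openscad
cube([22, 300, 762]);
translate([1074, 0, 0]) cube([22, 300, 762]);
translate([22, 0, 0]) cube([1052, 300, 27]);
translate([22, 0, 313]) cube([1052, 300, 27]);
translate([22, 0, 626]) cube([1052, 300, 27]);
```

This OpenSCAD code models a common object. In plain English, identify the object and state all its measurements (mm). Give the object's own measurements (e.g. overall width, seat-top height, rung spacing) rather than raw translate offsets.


An open bookshelf. Two side panels, each 22 mm thick, 300 mm deep and 762 mm tall, stand 1096 mm apart (outside-to-outside). Between them sit 3 shelves, each 27 mm thick and 300 mm deep, spanning the full gap between the sides. The bottom shelf rests on the floor (its underside at z = 0) and the clear gap between one shelf's top and the next shelf's underside is 286 mm.


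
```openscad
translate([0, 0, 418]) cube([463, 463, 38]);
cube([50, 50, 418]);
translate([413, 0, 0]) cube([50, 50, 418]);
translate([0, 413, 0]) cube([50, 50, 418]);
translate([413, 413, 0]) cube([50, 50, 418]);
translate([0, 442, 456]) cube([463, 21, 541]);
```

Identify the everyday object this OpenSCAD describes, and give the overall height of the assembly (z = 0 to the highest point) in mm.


A chair. The overall height is 997 mm.

A slab on four corner posts with a tall panel at the back — a chair. The seat slab sits at z = 418 with thickness 38, and the 541 mm backrest starts at the seat top, so the overall height is 418 + 38 + 541 = 997 mm.


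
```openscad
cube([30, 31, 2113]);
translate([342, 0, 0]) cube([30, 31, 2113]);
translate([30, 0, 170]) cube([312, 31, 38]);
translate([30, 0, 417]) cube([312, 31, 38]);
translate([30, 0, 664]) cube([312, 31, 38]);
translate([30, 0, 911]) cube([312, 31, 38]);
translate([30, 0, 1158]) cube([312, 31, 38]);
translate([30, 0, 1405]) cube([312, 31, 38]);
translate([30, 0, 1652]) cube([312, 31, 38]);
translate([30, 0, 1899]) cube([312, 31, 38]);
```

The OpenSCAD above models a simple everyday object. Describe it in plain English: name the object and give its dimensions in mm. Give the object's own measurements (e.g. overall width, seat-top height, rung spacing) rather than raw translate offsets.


A straight ladder. Two 30×31 mm vertical rails, 2113 mm tall, stand 372 mm apart (outside-to-outside) with their front faces coplanar on the −y side. 8 rungs, each 31 mm deep and 38 mm tall, span between the inner faces of the rails, front faces flush with the rails. The lowest rung's underside is at z = 170 mm and rungs are spaced 247 mm apart (underside to underside).


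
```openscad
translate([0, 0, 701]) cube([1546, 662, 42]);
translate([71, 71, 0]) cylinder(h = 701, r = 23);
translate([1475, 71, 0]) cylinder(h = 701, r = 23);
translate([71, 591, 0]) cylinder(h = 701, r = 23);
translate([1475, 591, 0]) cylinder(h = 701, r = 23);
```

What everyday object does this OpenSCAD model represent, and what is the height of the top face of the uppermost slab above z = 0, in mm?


A table. The table height is 743 mm.

A 1546×662×42 slab sits at z = 701 on four Ø46 mm round legs — a table. The top surface is at 701 + 42 = 743 mm.


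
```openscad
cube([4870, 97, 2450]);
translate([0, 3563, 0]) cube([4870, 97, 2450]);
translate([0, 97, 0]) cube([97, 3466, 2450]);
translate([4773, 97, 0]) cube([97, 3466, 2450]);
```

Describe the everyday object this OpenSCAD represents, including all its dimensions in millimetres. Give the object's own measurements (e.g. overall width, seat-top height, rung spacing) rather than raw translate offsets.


The wall frame of a small rectangular building: four walls, each 2450 mm tall and 97 mm thick, enclosing a footprint 4870 mm (x) by 3660 mm (y) outside-to-outside, with no floor or roof. The front and back walls (the −y and +y sides) span the full width; the two side walls fit between them.


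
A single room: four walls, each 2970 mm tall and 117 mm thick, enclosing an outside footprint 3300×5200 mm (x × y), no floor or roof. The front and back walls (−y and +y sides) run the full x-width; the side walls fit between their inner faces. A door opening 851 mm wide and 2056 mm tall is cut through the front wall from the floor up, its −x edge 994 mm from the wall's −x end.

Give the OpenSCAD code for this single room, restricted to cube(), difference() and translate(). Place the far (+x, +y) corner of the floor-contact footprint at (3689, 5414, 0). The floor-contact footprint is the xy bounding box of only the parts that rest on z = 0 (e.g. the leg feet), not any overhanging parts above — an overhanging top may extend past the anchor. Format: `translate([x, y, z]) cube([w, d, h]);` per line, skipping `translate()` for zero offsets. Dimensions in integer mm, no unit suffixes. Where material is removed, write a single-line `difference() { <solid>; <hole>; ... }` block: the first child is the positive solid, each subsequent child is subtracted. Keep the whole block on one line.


difference() { translate([389, 214, 0]) cube([3300, 117, 2970]); translate([1383, 214, 0]) cube([851, 117, 2056]); }
translate([389, 5297, 0]) cube([3300, 117, 2970]);
translate([389, 331, 0]) cube([117, 4966, 2970]);
translate([3572, 331, 0]) cube([117, 4966, 2970]);


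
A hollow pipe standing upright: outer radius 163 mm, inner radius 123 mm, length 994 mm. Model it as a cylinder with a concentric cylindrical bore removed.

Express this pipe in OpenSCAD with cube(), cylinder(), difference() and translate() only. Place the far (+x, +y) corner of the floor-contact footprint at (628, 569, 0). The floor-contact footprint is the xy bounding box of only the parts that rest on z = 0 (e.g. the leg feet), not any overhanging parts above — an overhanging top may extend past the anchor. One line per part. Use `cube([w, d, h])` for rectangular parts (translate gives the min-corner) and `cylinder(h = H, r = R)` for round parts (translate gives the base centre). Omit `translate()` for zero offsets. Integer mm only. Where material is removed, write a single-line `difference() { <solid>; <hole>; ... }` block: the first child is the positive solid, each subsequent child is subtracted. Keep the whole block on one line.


difference() { translate([465, 406, 0]) cylinder(h = 994, r = 163); translate([465, 406, 0]) cylinder(h = 994, r = 123); }


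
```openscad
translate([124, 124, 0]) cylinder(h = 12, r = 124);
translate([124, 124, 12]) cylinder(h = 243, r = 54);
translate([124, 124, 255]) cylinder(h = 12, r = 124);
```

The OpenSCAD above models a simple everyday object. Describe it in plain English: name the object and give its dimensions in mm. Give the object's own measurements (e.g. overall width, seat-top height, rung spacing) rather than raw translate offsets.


A spool: two coaxial disc flanges of radius 124 mm and thickness 12 mm, joined by a core cylinder of radius 54 mm and height 243 mm. The lower flange rests on z = 0 and the three cylinders share a vertical axis.


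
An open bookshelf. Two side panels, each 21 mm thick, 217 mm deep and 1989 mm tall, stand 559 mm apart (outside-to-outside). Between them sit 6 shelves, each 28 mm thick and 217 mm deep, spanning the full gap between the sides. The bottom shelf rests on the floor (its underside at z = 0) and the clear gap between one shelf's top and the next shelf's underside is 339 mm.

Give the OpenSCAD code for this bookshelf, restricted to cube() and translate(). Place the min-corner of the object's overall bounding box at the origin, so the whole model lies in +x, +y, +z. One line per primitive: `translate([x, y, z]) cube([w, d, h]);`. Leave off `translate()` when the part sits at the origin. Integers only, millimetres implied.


cube([21, 217, 1989]);
translate([538, 0, 0]) cube([21, 217, 1989]);
translate([21, 0, 0]) cube([517, 217, 28]);
translate([21, 0, 367]) cube([517, 217, 28]);
translate([21, 0, 734]) cube([517, 217, 28]);
translate([21, 0, 1101]) cube([517, 217, 28]);
translate([21, 0, 1468]) cube([517, 217, 28]);
translate([21, 0, 1835]) cube([517, 217, 28]);


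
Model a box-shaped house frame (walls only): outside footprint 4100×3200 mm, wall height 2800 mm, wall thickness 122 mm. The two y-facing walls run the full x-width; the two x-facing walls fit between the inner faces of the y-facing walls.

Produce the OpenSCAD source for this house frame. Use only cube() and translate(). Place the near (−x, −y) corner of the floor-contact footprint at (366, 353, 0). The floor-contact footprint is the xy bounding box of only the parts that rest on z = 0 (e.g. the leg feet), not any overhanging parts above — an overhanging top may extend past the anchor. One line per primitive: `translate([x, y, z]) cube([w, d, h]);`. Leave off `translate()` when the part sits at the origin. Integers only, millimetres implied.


translate([366, 353, 0]) cube([4100, 122, 2800]);
translate([366, 3431, 0]) cube([4100, 122, 2800]);
translate([366, 475, 0]) cube([122, 2956, 2800]);
translate([4344, 475, 0]) cube([122, 2956, 2800]);


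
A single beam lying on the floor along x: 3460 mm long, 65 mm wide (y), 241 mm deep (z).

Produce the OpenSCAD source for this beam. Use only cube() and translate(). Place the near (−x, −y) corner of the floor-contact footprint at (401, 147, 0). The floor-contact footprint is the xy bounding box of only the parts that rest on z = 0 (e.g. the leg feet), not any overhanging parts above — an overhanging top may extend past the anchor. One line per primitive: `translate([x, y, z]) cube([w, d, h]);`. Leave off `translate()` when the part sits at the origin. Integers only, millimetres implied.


translate([401, 147, 0]) cube([3460, 65, 241]);


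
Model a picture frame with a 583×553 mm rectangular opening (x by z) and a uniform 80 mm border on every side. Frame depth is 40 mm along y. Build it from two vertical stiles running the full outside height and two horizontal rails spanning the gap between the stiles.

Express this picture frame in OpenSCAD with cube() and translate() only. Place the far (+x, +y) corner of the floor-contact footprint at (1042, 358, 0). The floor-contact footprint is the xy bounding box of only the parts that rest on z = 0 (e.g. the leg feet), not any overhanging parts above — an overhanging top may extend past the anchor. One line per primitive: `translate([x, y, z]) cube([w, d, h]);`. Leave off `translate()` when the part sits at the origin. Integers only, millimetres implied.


translate([299, 318, 0]) cube([80, 40, 713]);
translate([962, 318, 0]) cube([80, 40, 713]);
translate([379, 318, 0]) cube([583, 40, 80]);
translate([379, 318, 633]) cube([583, 40, 80]);


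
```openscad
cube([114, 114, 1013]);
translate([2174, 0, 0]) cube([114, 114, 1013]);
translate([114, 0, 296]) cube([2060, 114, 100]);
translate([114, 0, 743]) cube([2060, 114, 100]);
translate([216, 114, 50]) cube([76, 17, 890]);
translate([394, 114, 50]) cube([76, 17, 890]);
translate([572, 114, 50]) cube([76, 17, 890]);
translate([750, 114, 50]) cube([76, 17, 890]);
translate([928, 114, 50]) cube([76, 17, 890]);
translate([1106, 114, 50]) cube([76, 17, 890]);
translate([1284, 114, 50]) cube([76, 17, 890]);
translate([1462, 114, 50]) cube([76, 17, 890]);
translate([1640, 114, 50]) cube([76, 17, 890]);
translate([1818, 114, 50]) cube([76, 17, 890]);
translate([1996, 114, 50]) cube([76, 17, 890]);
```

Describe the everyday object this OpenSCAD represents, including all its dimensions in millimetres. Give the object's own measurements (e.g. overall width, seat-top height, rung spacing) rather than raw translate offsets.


A fence section. Two 114×114 mm posts, 1013 mm tall, stand on the floor with a clear span of 2060 mm between their inner faces. Two horizontal rails of 114×100 mm section span the gap between the posts with their undersides at z = 296 mm and z = 743 mm, flush with the posts' −y face. 11 pickets, each 76 mm wide, 17 mm thick and 890 mm tall, are fixed to the +y face of the rails with their bottoms at z = 50 mm, spaced across the span with a 102 mm gap after the −x post and between neighbouring pickets and before the +x post.


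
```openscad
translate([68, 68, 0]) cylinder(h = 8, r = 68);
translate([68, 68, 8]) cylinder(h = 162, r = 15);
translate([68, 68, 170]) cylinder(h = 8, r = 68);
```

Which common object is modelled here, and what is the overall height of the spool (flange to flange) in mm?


A spool. The overall height is 178 mm.

Three coaxial cylinders, large–small–large — a spool. Two 8 mm flanges and a 162 mm core give 8 + 162 + 8 = 178 mm.


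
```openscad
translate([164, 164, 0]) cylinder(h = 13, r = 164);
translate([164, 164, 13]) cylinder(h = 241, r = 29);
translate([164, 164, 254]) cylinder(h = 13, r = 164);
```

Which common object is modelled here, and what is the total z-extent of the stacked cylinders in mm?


A spool. The overall height is 267 mm.

Three coaxial cylinders, large–small–large — a spool. Two 13 mm flanges and a 241 mm core give 13 + 241 + 13 = 267 mm.


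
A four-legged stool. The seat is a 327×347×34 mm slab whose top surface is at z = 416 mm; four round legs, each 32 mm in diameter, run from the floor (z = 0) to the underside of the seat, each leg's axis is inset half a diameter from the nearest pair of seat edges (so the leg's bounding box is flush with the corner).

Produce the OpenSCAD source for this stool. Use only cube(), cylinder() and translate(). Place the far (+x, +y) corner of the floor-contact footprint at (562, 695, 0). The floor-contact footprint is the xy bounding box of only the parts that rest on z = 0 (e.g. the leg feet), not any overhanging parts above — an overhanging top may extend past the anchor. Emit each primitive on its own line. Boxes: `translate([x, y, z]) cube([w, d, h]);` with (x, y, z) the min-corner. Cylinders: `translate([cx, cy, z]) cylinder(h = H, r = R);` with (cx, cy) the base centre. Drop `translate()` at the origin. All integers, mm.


translate([235, 348, 382]) cube([327, 347, 34]);
translate([251, 364, 0]) cylinder(h = 382, r = 16);
translate([546, 364, 0]) cylinder(h = 382, r = 16);
translate([251, 679, 0]) cylinder(h = 382, r = 16);
translate([546, 679, 0]) cylinder(h = 382, r = 16);


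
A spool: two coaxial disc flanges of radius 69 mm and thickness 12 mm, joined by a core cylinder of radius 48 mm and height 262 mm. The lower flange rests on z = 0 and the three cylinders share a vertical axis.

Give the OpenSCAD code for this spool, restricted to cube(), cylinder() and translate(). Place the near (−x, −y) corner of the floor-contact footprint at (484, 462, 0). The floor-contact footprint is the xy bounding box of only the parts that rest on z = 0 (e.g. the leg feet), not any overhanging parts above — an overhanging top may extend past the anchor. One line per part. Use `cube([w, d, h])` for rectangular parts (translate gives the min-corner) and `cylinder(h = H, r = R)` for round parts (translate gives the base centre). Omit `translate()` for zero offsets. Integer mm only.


translate([553, 531, 0]) cylinder(h = 12, r = 69);
translate([553, 531, 12]) cylinder(h = 262, r = 48);
translate([553, 531, 274]) cylinder(h = 12, r = 69);


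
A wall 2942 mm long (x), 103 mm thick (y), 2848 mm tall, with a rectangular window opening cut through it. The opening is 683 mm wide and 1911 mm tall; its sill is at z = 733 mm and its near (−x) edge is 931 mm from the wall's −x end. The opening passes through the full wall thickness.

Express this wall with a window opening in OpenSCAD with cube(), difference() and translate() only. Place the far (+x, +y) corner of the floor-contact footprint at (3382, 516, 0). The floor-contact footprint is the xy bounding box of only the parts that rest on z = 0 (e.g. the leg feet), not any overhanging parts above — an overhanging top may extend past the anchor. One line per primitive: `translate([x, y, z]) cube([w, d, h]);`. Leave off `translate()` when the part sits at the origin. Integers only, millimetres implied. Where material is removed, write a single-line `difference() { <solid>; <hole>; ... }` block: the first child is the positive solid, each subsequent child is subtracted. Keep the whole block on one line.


difference() { translate([440, 413, 0]) cube([2942, 103, 2848]); translate([1371, 413, 733]) cube([683, 103, 1911]); }


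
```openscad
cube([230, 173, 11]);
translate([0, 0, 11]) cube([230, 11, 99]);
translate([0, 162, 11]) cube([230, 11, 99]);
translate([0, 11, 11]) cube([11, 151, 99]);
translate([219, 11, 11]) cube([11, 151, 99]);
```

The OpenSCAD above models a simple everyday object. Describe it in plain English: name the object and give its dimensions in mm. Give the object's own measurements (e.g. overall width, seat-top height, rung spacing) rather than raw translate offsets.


An open-topped rectangular box: outside dimensions 230×173×110 mm, with a uniform wall and base thickness of 11 mm. The base is a full 230×173 slab on the floor; four walls sit on top of the base. The front and back walls (the −y and +y sides) span the full width; the two side walls fit between them.


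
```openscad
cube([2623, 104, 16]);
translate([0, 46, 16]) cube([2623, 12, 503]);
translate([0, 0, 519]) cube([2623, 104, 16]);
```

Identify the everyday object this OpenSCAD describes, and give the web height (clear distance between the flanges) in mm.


An I-beam. The web height is 503 mm.

Two wide flanges with a thin centred web — an I-beam. Overall 535 mm minus two 16 mm flanges gives a web of 535 − 2·16 = 503 mm.


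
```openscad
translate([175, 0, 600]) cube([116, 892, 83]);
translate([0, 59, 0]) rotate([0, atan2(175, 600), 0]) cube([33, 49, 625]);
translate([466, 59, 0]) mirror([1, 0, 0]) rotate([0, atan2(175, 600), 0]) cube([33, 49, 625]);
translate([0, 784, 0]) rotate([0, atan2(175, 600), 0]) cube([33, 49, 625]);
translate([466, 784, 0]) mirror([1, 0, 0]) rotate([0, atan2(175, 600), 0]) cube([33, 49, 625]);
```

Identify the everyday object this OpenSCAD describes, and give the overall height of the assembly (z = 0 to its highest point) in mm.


A sawhorse. The overall height is 683 mm.

A beam across two mirrored pairs of raked legs — a sawhorse. The beam's underside is at z = 600 (matching the legs' vertical rise in atan2(175, 600)) and the beam is 83 mm tall, so its top is at 600 + 83 = 683 mm. The raked legs top out at the beam's underside, so that is the highest point.


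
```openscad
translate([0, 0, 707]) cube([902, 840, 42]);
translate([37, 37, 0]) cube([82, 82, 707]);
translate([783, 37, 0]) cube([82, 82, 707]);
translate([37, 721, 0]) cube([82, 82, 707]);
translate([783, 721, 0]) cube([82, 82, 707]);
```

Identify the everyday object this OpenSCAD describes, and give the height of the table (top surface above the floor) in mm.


A table. The table height is 749 mm.

A 902×840×42 slab sits at z = 707 on four 82 mm square posts — a table. The top surface is at 707 + 42 = 749 mm.


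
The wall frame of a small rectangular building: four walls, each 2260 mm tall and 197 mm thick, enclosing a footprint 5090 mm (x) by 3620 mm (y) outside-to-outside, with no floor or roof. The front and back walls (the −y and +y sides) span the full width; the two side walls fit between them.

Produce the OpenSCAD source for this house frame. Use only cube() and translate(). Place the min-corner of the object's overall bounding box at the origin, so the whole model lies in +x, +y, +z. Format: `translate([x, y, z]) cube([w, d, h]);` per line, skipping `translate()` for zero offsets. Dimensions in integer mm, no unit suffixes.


cube([5090, 197, 2260]);
translate([0, 3423, 0]) cube([5090, 197, 2260]);
translate([0, 197, 0]) cube([197, 3226, 2260]);
translate([4893, 197, 0]) cube([197, 3226, 2260]);


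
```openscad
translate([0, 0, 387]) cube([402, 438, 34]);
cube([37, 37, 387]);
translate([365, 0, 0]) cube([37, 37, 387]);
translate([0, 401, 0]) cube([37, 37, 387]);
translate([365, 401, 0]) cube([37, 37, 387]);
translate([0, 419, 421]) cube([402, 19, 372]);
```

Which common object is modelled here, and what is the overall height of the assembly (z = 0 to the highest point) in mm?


A chair. The overall height is 793 mm.

A slab on four corner posts with a tall panel at the back — a chair. The seat slab sits at z = 387 with thickness 34, and the 372 mm backrest starts at the seat top, so the overall height is 387 + 34 + 372 = 793 mm.


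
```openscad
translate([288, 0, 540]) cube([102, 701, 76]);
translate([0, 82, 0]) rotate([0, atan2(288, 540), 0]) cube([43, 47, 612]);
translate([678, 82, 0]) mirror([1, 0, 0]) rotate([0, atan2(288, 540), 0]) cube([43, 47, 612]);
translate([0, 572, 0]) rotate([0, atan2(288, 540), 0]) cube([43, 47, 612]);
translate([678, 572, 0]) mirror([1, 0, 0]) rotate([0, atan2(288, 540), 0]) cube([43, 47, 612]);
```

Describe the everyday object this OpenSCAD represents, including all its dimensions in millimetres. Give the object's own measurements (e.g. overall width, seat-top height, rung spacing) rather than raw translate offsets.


A sawhorse. A 102×701×76 mm beam (x, y, z) sits on two A-frame leg pairs. Each pair is two raked legs of 43×47 mm section (47 mm along y) splaying symmetrically in x. Each leg rises 540 mm vertically over 288 mm of horizontal reach and is 612 mm long along its own axis. Every leg's outer bottom edge rests on the floor and its outer top edge meets a bottom edge of the beam — the left legs (tilting toward +x) meet the beam's −x bottom edge, the right legs (their mirror images, tilting toward −x) meet its +x bottom edge — so the leg tops tuck under the beam, the beam's underside is 540 mm above the floor, and the feet are 678 mm apart outside-to-outside with the beam centred between them. The two leg pairs are set in 82 mm from either end of the beam.


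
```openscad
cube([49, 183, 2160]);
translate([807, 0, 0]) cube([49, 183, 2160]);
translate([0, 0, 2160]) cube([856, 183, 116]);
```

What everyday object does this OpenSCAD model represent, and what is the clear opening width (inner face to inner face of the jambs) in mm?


A door frame. The clear opening width is 758 mm.

Two 2160 mm tall posts with a header on top — a door frame. The left jamb is 49 mm wide at x = 0; the right jamb starts at x = 807. The clear opening is 807 − 49 = 758 mm.


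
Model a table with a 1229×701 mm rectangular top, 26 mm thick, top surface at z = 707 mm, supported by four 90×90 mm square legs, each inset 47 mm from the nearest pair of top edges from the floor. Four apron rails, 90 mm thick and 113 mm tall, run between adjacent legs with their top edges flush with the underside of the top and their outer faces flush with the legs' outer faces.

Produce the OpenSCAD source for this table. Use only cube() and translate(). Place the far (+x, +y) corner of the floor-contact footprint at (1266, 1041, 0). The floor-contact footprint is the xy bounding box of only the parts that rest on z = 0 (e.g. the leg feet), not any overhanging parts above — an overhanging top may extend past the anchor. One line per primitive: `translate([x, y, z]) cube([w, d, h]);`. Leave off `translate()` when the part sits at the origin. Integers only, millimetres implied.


translate([84, 387, 681]) cube([1229, 701, 26]);
translate([131, 434, 0]) cube([90, 90, 681]);
translate([1176, 434, 0]) cube([90, 90, 681]);
translate([131, 951, 0]) cube([90, 90, 681]);
translate([1176, 951, 0]) cube([90, 90, 681]);
translate([221, 434, 568]) cube([955, 90, 113]);
translate([221, 951, 568]) cube([955, 90, 113]);
translate([131, 524, 568]) cube([90, 427, 113]);
translate([1176, 524, 568]) cube([90, 427, 113]);


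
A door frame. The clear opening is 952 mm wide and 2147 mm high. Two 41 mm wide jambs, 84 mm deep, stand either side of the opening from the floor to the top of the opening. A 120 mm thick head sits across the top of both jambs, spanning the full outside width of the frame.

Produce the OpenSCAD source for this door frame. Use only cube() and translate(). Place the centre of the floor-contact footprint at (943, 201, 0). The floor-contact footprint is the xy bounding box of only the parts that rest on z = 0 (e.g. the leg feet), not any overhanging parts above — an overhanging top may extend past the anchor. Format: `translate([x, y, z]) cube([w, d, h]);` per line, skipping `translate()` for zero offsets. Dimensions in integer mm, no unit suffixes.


translate([426, 159, 0]) cube([41, 84, 2147]);
translate([1419, 159, 0]) cube([41, 84, 2147]);
translate([426, 159, 2147]) cube([1034, 84, 120]);


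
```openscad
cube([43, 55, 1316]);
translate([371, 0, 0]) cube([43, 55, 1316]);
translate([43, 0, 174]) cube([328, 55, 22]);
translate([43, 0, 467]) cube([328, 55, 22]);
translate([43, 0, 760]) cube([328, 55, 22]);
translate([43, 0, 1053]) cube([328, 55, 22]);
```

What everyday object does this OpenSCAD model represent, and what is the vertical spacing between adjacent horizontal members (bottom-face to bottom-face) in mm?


A ladder. The rung spacing is 293 mm.

Two tall 43×55 posts with 4 short bars between them — a ladder. Adjacent rungs sit at z = 174 and z = 467, so the spacing is 467 − 174 = 293 mm.


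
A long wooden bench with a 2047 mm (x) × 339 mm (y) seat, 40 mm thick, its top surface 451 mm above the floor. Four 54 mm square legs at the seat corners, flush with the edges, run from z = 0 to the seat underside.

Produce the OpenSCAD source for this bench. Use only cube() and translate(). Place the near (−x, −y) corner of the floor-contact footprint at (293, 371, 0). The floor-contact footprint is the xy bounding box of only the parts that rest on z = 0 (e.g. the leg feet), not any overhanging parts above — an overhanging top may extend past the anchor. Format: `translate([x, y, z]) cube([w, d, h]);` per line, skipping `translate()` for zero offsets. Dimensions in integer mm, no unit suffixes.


translate([293, 371, 411]) cube([2047, 339, 40]);
translate([293, 371, 0]) cube([54, 54, 411]);
translate([293, 656, 0]) cube([54, 54, 411]);
translate([2286, 371, 0]) cube([54, 54, 411]);
translate([2286, 656, 0]) cube([54, 54, 411]);


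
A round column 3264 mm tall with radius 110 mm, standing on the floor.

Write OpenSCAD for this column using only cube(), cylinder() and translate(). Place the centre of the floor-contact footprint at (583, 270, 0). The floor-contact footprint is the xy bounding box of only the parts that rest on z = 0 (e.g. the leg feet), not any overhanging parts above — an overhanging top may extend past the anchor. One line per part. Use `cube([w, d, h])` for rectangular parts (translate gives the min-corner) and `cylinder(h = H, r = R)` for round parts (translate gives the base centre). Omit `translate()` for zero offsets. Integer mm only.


translate([583, 270, 0]) cylinder(h = 3264, r = 110);


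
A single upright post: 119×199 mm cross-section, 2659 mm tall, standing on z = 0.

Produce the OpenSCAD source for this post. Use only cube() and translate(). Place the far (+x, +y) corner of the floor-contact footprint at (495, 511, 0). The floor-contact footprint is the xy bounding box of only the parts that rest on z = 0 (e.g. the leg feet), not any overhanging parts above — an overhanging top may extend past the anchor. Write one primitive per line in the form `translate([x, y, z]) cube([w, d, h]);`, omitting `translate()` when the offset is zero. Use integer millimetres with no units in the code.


translate([376, 312, 0]) cube([119, 199, 2659]);


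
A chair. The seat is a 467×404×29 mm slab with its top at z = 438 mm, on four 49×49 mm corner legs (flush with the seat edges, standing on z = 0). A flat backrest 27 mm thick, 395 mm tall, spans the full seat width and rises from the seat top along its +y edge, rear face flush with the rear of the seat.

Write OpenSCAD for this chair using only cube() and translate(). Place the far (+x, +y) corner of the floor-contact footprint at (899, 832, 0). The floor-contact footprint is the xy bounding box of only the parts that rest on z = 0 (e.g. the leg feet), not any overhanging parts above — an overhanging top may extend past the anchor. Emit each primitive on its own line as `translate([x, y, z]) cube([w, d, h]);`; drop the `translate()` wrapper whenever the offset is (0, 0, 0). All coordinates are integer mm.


translate([432, 428, 409]) cube([467, 404, 29]);
translate([432, 428, 0]) cube([49, 49, 409]);
translate([850, 428, 0]) cube([49, 49, 409]);
translate([432, 783, 0]) cube([49, 49, 409]);
translate([850, 783, 0]) cube([49, 49, 409]);
translate([432, 805, 438]) cube([467, 27, 395]);


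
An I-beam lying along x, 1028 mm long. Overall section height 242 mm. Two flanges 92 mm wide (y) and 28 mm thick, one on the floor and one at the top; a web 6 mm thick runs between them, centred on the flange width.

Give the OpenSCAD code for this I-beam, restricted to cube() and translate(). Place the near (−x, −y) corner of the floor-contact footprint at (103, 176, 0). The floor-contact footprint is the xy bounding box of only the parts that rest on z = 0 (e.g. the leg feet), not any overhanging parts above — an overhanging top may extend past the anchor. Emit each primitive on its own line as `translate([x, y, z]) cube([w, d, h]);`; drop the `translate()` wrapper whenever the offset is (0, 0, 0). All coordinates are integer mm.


translate([103, 176, 0]) cube([1028, 92, 28]);
translate([103, 219, 28]) cube([1028, 6, 186]);
translate([103, 176, 214]) cube([1028, 92, 28]);
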